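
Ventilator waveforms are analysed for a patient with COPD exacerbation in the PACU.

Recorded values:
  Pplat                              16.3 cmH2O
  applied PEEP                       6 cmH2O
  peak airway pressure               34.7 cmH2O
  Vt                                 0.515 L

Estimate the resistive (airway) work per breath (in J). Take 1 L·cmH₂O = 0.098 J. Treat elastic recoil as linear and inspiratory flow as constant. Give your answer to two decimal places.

0.93

With constant inspiratory flow the resistive pressure is constant at PIP − Pplat = 34.7 − 16.3 = 18.4 cmH2O, so resistive work = 18.4 × 0.515 = 9.476 L·cmH2O.
× 0.098 J/(L·cmH2O) → 0.9286 J.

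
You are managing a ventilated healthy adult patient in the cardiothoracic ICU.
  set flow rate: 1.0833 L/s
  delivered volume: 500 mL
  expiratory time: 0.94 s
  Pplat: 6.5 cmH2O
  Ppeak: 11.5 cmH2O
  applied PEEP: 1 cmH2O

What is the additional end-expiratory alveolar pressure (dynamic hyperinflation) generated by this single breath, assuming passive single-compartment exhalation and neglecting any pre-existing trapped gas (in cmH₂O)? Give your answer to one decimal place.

R = (PIP − Pplat)/V̇ = (11.5 − 6.5) / 1.0833 = 5.0/1.0833 = 4.616 cmH2O·s/L.
C = Vt/(Pplat − PEEP) = 500.0 / (6.5 − 1) = 500.0/5.5 = 90.909 mL/cmH2O.
τ = R × C = 4.616 × 0.09091 L/cmH2O = 0.4196 s.
Fraction remaining = e^(−Te/τ) = e^(−0.94/0.4196) = 0.1064; trapped volume = 500.0 × 0.1064 = 53.2 mL.
Additional alveolar pressure from trapping ≈ V_trapped / C = 53.2 / 90.909 = 0.5852 cmH2O.

0.6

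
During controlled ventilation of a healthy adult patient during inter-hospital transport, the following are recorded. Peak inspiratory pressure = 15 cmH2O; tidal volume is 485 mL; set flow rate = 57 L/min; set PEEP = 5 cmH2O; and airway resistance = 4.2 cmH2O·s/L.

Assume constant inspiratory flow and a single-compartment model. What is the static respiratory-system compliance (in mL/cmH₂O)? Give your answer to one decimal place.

80.7

Flow: 57 L/min ÷ 60 = 0.95 L/s.
Equation of motion (constant flow): PIP = Vt/C + R·V̇ + PEEP.
Vt/C = PIP − R·V̇ − PEEP = 15 − 4.2×0.95 − 5 = 15 − 3.99 − 5 = 6.01 cmH2O.
C = Vt / 6.01 = 485 / 6.01 = 80.699 mL/cmH2O.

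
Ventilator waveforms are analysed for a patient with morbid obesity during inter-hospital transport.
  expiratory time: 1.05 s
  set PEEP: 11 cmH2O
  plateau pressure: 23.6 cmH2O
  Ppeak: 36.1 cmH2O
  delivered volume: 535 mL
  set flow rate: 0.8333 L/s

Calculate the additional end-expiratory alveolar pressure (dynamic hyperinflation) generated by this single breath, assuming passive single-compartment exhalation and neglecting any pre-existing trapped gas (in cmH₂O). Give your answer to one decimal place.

R = (PIP − Pplat)/V̇ = (36.1 − 23.6) / 0.8333 = 12.5/0.8333 = 15.001 cmH2O·s/L.
C = Vt/(Pplat − PEEP) = 535.0 / (23.6 − 11) = 535.0/12.6 = 42.46 mL/cmH2O.
τ = R × C = 15.001 × 0.04246 L/cmH2O = 0.6369 s.
Fraction remaining = e^(−Te/τ) = e^(−1.05/0.6369) = 0.1923; trapped volume = 535.0 × 0.1923 = 102.88 mL.
Additional alveolar pressure from trapping ≈ V_trapped / C = 102.88 / 42.46 = 2.423 cmH2O.

2.4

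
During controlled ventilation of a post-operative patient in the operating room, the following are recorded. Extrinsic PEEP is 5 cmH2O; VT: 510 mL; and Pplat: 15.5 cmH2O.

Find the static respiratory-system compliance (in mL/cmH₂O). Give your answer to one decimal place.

Cstat = Vt / (Pplat − PEEP) = 510 / (15.5 − 5) = 510 / 10.5 = 48.571 mL/cmH2O.

48.6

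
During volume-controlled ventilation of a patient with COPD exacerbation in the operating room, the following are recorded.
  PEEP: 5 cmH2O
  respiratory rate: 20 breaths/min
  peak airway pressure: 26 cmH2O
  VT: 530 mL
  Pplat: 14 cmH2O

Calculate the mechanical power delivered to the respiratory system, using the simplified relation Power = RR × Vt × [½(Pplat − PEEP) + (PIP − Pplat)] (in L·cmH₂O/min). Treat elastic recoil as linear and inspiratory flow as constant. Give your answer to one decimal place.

Per-breath work = Vt × [½(Pplat−PEEP) + (PIP−Pplat)] = 0.530 × [0.5×9.0 + 12.0] = 0.530 × 16.5 = 8.745 L·cmH2O.
Power = 20 × 8.745 = 174.9 L·cmH2O/min.

174.9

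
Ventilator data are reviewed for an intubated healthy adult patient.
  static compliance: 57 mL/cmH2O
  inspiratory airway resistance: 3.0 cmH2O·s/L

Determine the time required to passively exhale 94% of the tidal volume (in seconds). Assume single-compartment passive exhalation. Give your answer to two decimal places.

τ = R × C = 3.0 × 57 mL/cmH2O = 3.0 × 0.057 L/cmH2O = 0.171 s.
Exhaled fraction f = 1 − e^(−t/τ) → t = −τ·ln(1 − f) = −0.171·ln(0.06) = 0.4811 s.

0.48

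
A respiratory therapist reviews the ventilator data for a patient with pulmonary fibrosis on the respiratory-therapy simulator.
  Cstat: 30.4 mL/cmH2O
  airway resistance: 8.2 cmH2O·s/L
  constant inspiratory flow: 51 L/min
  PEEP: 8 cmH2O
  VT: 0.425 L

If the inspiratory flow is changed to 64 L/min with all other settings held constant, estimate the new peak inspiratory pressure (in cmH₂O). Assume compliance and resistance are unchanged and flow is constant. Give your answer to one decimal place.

Flow: 51 L/min ÷ 60 = 0.85 L/s.
New flow: 64 L/min ÷ 60 = 1.0667 L/s.
PIP = Vt/C + R·V̇ + PEEP (constant-flow equation of motion).
Only the resistive term changes: ΔPIP = R × ΔV̇ = 8.2 × (1.0667 − 0.85) = 8.2 × 0.2167 = 1.777 cmH2O.
Original PIP = 425/30.4 + 8.2×0.85 + 8 = 28.95 cmH2O; new PIP = 28.95 + (1.777) = 30.727 cmH2O.

30.7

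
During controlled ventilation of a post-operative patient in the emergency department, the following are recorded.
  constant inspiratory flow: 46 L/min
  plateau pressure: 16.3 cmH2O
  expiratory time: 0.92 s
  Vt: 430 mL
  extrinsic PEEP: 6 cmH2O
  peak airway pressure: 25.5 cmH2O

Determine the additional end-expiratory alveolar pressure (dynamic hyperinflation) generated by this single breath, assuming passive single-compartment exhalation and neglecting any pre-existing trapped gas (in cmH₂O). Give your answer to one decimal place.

Flow: 46 L/min ÷ 60 = 0.7667 L/s.
R = (PIP − Pplat)/V̇ = (25.5 − 16.3) / 0.7667 = 9.2/0.7667 = 11.999 cmH2O·s/L.
C = Vt/(Pplat − PEEP) = 430.0 / (16.3 − 6) = 430.0/10.3 = 41.748 mL/cmH2O.
τ = R × C = 11.999 × 0.04175 L/cmH2O = 0.501 s.
Fraction remaining = e^(−Te/τ) = e^(−0.92/0.501) = 0.1594; trapped volume = 430.0 × 0.1594 = 68.542 mL.
Additional alveolar pressure from trapping ≈ V_trapped / C = 68.542 / 41.748 = 1.642 cmH2O.

1.6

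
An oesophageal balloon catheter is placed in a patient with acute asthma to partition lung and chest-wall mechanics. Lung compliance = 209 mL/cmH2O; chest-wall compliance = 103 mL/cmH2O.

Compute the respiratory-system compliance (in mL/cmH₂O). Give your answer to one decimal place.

69.0

Lung and chest wall are elastances in series: 1/Crs = 1/CL + 1/Ccw.
1/Crs = 1/209 + 1/103 = 0.01449.
Crs = 69.013 mL/cmH2O.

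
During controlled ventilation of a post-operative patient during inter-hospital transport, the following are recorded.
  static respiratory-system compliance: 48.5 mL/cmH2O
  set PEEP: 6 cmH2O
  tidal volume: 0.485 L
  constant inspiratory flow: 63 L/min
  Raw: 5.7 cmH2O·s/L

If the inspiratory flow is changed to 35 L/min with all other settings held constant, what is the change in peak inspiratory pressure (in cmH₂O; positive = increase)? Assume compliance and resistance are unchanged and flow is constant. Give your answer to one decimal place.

Flow: 63 L/min ÷ 60 = 1.05 L/s.
New flow: 35 L/min ÷ 60 = 0.5833 L/s.
PIP = Vt/C + R·V̇ + PEEP (constant-flow equation of motion).
Only the resistive term changes: ΔPIP = R × ΔV̇ = 5.7 × (0.5833 − 1.05) = 5.7 × -0.4667 = -2.66 cmH2O.

-2.7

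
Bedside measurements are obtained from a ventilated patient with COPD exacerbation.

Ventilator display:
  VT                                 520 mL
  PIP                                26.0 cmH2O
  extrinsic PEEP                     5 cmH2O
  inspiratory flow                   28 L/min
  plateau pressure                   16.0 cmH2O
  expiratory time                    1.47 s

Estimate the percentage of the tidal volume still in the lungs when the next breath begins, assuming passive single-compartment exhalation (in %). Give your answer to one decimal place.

23.4

Flow: 28 L/min ÷ 60 = 0.4667 L/s.
R = (PIP − Pplat)/V̇ = (26.0 − 16.0) / 0.4667 = 10.0/0.4667 = 21.427 cmH2O·s/L.
C = Vt/(Pplat − PEEP) = 520.0 / (16.0 − 5) = 520.0/11.0 = 47.273 mL/cmH2O.
τ = R × C = 21.427 × 0.04727 L/cmH2O = 1.013 s.
Fraction remaining at end-expiration = e^(−Te/τ) = e^(−1.47/1.013) = 0.2343 → 23.43%.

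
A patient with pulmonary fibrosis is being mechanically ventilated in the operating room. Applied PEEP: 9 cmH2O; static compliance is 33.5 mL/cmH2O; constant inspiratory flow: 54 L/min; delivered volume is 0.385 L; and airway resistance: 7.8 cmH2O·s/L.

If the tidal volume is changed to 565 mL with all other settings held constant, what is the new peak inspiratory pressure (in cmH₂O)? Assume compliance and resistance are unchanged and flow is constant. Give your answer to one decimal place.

Flow: 54 L/min ÷ 60 = 0.9 L/s.
PIP = Vt/C + R·V̇ + PEEP (constant-flow equation of motion).
Only the elastic term changes: ΔPIP = ΔVt / C = (565 − 385) / 33.5 = 5.373 cmH2O.
Original PIP = 385/33.5 + 7.8×0.9 + 9 = 27.513 cmH2O; new PIP = 27.513 + (5.373) = 32.886 cmH2O.

32.9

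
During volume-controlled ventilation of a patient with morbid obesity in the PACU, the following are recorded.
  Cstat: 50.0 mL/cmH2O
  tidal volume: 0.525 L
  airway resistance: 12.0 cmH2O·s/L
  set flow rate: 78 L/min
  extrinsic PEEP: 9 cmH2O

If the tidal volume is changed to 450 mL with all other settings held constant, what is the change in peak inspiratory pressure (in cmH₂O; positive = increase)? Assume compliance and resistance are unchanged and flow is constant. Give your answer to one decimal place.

PIP = Vt/C + R·V̇ + PEEP (constant-flow equation of motion).
Only the elastic term changes: ΔPIP = ΔVt / C = (450 − 525) / 50.0 = -1.5 cmH2O.

-1.5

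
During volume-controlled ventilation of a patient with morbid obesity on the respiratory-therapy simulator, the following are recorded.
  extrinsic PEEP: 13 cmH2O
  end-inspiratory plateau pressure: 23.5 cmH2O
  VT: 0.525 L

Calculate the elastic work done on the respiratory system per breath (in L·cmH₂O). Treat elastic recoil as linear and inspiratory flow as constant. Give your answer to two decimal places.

Elastic work ≈ ½ × (Pplat − PEEP) × Vt = 0.5 × (23.5 − 13) × 0.525 L = 0.5 × 10.5 × 0.525 = 2.756 L·cmH2O.

2.76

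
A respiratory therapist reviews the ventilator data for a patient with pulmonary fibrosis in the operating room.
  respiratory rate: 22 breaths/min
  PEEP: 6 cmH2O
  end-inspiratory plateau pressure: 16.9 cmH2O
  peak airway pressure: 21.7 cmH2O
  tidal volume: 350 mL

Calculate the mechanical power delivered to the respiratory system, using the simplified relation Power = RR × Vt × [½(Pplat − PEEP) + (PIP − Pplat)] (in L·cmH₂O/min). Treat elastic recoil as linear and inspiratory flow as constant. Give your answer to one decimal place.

Per-breath work = Vt × [½(Pplat−PEEP) + (PIP−Pplat)] = 0.350 × [0.5×10.9 + 4.8] = 0.350 × 10.25 = 3.588 L·cmH2O.
Power = 22 × 3.588 = 78.936 L·cmH2O/min.

78.9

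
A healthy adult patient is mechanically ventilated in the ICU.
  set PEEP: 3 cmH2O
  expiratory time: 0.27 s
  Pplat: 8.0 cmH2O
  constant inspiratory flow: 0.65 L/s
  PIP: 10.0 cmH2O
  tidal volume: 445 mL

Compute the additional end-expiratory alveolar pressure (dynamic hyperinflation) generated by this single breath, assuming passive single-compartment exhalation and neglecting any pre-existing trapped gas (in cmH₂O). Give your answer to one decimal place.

1.9

R = (PIP − Pplat)/V̇ = (10.0 − 8.0) / 0.65 = 2.0/0.65 = 3.077 cmH2O·s/L.
C = Vt/(Pplat − PEEP) = 445.0 / (8.0 − 3) = 445.0/5.0 = 89.0 mL/cmH2O.
τ = R × C = 3.077 × 0.089 L/cmH2O = 0.2739 s.
Fraction remaining = e^(−Te/τ) = e^(−0.27/0.2739) = 0.3732; trapped volume = 445.0 × 0.3732 = 166.07 mL.
Additional alveolar pressure from trapping ≈ V_trapped / C = 166.07 / 89.0 = 1.866 cmH2O.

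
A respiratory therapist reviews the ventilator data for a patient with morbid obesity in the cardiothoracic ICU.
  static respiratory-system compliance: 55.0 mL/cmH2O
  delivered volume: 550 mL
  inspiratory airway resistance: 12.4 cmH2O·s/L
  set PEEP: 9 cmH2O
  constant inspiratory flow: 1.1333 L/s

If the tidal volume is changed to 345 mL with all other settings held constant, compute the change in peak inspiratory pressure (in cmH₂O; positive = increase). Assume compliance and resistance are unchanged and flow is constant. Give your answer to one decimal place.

-3.7

PIP = Vt/C + R·V̇ + PEEP (constant-flow equation of motion).
Only the elastic term changes: ΔPIP = ΔVt / C = (345 − 550) / 55.0 = -3.727 cmH2O.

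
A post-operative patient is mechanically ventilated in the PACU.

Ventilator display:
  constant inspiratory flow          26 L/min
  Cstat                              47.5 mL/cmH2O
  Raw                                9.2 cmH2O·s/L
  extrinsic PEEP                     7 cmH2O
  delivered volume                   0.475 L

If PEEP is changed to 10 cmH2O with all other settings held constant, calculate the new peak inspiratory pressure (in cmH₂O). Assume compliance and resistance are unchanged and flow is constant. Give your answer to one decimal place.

24.0

Flow: 26 L/min ÷ 60 = 0.4333 L/s.
PIP = Vt/C + R·V̇ + PEEP (constant-flow equation of motion).
Only the baseline term changes: ΔPIP = ΔPEEP = 10 − 7 = 3.0 cmH2O.
Original PIP = 475/47.5 + 9.2×0.4333 + 7 = 20.986 cmH2O; new PIP = 20.986 + (3.0) = 23.986 cmH2O.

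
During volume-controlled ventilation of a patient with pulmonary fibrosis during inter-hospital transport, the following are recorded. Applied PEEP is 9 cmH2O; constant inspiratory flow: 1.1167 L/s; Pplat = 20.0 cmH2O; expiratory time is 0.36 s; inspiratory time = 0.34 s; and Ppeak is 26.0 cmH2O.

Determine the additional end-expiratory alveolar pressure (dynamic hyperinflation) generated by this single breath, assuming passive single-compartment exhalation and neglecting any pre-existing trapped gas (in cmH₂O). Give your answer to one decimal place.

1.6

Vt = flow × Ti = 1.1167 L/s × 0.34 s × 1000 mL/L = 379.68 mL.
R = (PIP − Pplat)/V̇ = (26.0 − 20.0) / 1.1167 = 6.0/1.1167 = 5.373 cmH2O·s/L.
C = Vt/(Pplat − PEEP) = 379.68 / (20.0 − 9) = 379.68/11.0 = 34.516 mL/cmH2O.
τ = R × C = 5.373 × 0.03452 L/cmH2O = 0.1855 s.
Fraction remaining = e^(−Te/τ) = e^(−0.36/0.1855) = 0.1436; trapped volume = 379.68 × 0.1436 = 54.522 mL.
Additional alveolar pressure from trapping ≈ V_trapped / C = 54.522 / 34.516 = 1.58 cmH2O.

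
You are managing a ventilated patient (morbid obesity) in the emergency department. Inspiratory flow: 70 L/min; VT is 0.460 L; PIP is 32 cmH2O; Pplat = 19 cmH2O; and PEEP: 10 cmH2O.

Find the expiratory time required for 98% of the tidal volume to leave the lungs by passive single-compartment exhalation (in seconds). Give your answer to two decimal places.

2.23

Flow: 70 L/min ÷ 60 = 1.1667 L/s.
R = (PIP − Pplat)/V̇ = (32 − 19) / 1.1667 = 13.0/1.1667 = 11.143 cmH2O·s/L.
C = Vt/(Pplat − PEEP) = 460.0 / (19 − 10) = 460.0/9.0 = 51.111 mL/cmH2O.
τ = R × C = 11.143 × 0.05111 L/cmH2O = 0.5695 s.
t = −τ·ln(1 − 0.98) = −0.5695·ln(0.02) = 2.228 s.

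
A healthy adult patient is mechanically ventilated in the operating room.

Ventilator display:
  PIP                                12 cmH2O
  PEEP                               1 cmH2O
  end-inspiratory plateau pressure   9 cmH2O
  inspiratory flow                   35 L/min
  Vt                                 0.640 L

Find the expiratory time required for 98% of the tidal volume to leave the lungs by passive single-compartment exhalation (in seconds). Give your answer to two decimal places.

1.61

Flow: 35 L/min ÷ 60 = 0.5833 L/s.
R = (PIP − Pplat)/V̇ = (12 − 9) / 0.5833 = 3.0/0.5833 = 5.143 cmH2O·s/L.
C = Vt/(Pplat − PEEP) = 640.0 / (9 − 1) = 640.0/8.0 = 80.0 mL/cmH2O.
τ = R × C = 5.143 × 0.08 L/cmH2O = 0.4114 s.
t = −τ·ln(1 − 0.98) = −0.4114·ln(0.02) = 1.609 s.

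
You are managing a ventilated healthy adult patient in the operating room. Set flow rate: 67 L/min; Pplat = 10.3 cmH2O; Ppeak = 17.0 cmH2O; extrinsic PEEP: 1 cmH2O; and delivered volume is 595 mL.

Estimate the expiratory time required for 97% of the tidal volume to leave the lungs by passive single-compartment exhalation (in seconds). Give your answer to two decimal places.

1.35

Flow: 67 L/min ÷ 60 = 1.1167 L/s.
R = (PIP − Pplat)/V̇ = (17.0 − 10.3) / 1.1167 = 6.7/1.1167 = 6.0 cmH2O·s/L.
C = Vt/(Pplat − PEEP) = 595.0 / (10.3 − 1) = 595.0/9.3 = 63.978 mL/cmH2O.
τ = R × C = 6.0 × 0.06398 L/cmH2O = 0.3839 s.
t = −τ·ln(1 − 0.97) = −0.3839·ln(0.03) = 1.346 s.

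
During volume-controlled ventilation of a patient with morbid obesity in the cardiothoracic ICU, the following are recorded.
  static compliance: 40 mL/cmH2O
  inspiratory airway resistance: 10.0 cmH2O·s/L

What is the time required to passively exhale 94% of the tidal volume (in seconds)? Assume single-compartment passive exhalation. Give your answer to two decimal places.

τ = R × C = 10.0 × 40 mL/cmH2O = 10.0 × 0.040 L/cmH2O = 0.4 s.
Exhaled fraction f = 1 − e^(−t/τ) → t = −τ·ln(1 − f) = −0.4·ln(0.06) = 1.125 s.

1.13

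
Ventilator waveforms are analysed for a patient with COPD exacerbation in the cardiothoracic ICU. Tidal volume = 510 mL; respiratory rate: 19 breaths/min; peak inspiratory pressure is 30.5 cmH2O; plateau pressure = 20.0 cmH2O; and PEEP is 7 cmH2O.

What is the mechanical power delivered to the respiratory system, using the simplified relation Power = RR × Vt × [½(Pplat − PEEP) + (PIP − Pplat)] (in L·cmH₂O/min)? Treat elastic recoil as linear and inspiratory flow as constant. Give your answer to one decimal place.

Per-breath work = Vt × [½(Pplat−PEEP) + (PIP−Pplat)] = 0.510 × [0.5×13.0 + 10.5] = 0.510 × 17.0 = 8.67 L·cmH2O.
Power = 19 × 8.67 = 164.73 L·cmH2O/min.

164.7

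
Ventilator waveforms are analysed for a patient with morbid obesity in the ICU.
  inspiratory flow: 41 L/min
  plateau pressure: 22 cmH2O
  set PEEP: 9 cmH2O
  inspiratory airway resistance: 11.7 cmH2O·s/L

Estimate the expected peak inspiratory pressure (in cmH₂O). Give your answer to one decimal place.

Flow: 41 L/min ÷ 60 = 0.6833 L/s.
PIP = Pplat + Raw × flow = 22 + 11.7 × 0.6833 = 22 + 7.995 = 29.995 cmH2O.

30.0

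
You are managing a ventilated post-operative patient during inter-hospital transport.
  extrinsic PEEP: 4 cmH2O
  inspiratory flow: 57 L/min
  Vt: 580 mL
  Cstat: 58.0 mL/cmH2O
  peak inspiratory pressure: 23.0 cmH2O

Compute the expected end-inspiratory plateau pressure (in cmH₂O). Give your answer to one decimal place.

14.0

Pplat = PEEP + Vt / Cstat = 4 + 580 / 58.0 = 4 + 10.0 = 14.0 cmH2O.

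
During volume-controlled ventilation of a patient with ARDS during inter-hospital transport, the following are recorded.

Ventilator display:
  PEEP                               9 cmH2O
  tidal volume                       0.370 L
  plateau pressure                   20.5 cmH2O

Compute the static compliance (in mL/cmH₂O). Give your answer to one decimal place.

32.2

Cstat = Vt / (Pplat − PEEP) = 370 / (20.5 − 9) = 370 / 11.5 = 32.174 mL/cmH2O.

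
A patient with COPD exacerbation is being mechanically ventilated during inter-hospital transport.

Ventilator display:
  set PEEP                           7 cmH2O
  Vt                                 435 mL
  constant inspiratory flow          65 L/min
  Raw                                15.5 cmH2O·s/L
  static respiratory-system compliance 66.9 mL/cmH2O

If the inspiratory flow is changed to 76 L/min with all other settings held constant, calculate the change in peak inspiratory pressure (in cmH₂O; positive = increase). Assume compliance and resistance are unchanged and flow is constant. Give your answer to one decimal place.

Flow: 65 L/min ÷ 60 = 1.0833 L/s.
New flow: 76 L/min ÷ 60 = 1.2667 L/s.
PIP = Vt/C + R·V̇ + PEEP (constant-flow equation of motion).
Only the resistive term changes: ΔPIP = R × ΔV̇ = 15.5 × (1.2667 − 1.0833) = 15.5 × 0.1834 = 2.843 cmH2O.

2.8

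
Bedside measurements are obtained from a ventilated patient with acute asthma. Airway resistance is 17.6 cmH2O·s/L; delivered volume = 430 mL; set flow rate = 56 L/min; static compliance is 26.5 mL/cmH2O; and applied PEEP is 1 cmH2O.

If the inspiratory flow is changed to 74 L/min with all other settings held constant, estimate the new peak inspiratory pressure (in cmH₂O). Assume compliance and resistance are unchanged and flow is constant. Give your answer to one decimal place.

38.9

Flow: 56 L/min ÷ 60 = 0.9333 L/s.
New flow: 74 L/min ÷ 60 = 1.2333 L/s.
PIP = Vt/C + R·V̇ + PEEP (constant-flow equation of motion).
Only the resistive term changes: ΔPIP = R × ΔV̇ = 17.6 × (1.2333 − 0.9333) = 17.6 × 0.3 = 5.28 cmH2O.
Original PIP = 430/26.5 + 17.6×0.9333 + 1 = 33.652 cmH2O; new PIP = 33.652 + (5.28) = 38.932 cmH2O.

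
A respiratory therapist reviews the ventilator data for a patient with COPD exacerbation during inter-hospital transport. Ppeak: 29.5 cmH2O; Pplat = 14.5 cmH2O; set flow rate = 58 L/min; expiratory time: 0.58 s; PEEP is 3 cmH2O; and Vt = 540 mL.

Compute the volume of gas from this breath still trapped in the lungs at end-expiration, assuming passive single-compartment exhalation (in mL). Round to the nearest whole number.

244

Flow: 58 L/min ÷ 60 = 0.9667 L/s.
R = (PIP − Pplat)/V̇ = (29.5 − 14.5) / 0.9667 = 15.0/0.9667 = 15.517 cmH2O·s/L.
C = Vt/(Pplat − PEEP) = 540.0 / (14.5 − 3) = 540.0/11.5 = 46.957 mL/cmH2O.
τ = R × C = 15.517 × 0.04696 L/cmH2O = 0.7287 s.
Fraction remaining = e^(−Te/τ) = e^(−0.58/0.7287) = 0.4512.
Trapped volume = 540.0 × 0.4512 = 243.65 mL.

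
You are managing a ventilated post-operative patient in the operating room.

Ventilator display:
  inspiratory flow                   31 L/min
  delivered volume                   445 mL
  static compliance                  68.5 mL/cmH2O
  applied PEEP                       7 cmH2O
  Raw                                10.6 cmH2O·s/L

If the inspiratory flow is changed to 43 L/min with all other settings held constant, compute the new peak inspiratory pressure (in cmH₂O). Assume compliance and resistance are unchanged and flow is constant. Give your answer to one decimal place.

Flow: 31 L/min ÷ 60 = 0.5167 L/s.
New flow: 43 L/min ÷ 60 = 0.7167 L/s.
PIP = Vt/C + R·V̇ + PEEP (constant-flow equation of motion).
Only the resistive term changes: ΔPIP = R × ΔV̇ = 10.6 × (0.7167 − 0.5167) = 10.6 × 0.2 = 2.12 cmH2O.
Original PIP = 445/68.5 + 10.6×0.5167 + 7 = 18.973 cmH2O; new PIP = 18.973 + (2.12) = 21.093 cmH2O.

21.1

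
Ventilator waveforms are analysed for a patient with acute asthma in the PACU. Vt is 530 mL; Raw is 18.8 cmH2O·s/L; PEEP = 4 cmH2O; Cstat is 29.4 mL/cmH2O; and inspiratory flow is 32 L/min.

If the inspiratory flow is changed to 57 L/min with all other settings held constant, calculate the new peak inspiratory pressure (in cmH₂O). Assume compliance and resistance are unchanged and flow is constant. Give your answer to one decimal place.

Flow: 32 L/min ÷ 60 = 0.5333 L/s.
New flow: 57 L/min ÷ 60 = 0.95 L/s.
PIP = Vt/C + R·V̇ + PEEP (constant-flow equation of motion).
Only the resistive term changes: ΔPIP = R × ΔV̇ = 18.8 × (0.95 − 0.5333) = 18.8 × 0.4167 = 7.834 cmH2O.
Original PIP = 530/29.4 + 18.8×0.5333 + 4 = 32.053 cmH2O; new PIP = 32.053 + (7.834) = 39.887 cmH2O.

39.9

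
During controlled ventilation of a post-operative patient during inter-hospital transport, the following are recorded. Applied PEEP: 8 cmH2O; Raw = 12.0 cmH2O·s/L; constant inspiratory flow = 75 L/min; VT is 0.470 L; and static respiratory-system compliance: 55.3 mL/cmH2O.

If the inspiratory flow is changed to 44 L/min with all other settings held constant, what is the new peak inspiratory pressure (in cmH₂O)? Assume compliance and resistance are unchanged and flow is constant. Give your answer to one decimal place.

Flow: 75 L/min ÷ 60 = 1.25 L/s.
New flow: 44 L/min ÷ 60 = 0.7333 L/s.
PIP = Vt/C + R·V̇ + PEEP (constant-flow equation of motion).
Only the resistive term changes: ΔPIP = R × ΔV̇ = 12.0 × (0.7333 − 1.25) = 12.0 × -0.5167 = -6.2 cmH2O.
Original PIP = 470/55.3 + 12.0×1.25 + 8 = 31.499 cmH2O; new PIP = 31.499 + (-6.2) = 25.299 cmH2O.

25.3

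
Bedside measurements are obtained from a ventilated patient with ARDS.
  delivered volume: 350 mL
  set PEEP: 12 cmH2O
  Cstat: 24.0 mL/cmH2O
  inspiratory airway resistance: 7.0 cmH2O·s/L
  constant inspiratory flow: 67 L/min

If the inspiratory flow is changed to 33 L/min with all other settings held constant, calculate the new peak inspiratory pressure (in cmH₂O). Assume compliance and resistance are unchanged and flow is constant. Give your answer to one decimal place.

Flow: 67 L/min ÷ 60 = 1.1167 L/s.
New flow: 33 L/min ÷ 60 = 0.55 L/s.
PIP = Vt/C + R·V̇ + PEEP (constant-flow equation of motion).
Only the resistive term changes: ΔPIP = R × ΔV̇ = 7.0 × (0.55 − 1.1167) = 7.0 × -0.5667 = -3.967 cmH2O.
Original PIP = 350/24.0 + 7.0×1.1167 + 12 = 34.4 cmH2O; new PIP = 34.4 + (-3.967) = 30.433 cmH2O.

30.4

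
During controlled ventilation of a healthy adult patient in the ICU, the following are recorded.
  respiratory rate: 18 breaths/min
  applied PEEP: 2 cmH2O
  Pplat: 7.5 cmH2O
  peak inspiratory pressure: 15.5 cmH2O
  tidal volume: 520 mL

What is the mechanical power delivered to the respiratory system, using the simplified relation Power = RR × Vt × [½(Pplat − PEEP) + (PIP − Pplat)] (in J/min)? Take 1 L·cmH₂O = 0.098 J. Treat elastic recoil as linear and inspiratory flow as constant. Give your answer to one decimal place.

9.9

Per-breath work = Vt × [½(Pplat−PEEP) + (PIP−Pplat)] = 0.520 × [0.5×5.5 + 8.0] = 0.520 × 10.75 = 5.59 L·cmH2O.
Power = 18 × 5.59 = 100.62 L·cmH2O/min.
× 0.098 J/(L·cmH2O) → 9.861 J/min.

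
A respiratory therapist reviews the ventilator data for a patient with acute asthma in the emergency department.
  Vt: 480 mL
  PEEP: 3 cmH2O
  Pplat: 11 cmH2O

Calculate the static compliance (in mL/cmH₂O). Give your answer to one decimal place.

60.0

Cstat = Vt / (Pplat − PEEP) = 480 / (11 − 3) = 480 / 8.0 = 60.0 mL/cmH2O.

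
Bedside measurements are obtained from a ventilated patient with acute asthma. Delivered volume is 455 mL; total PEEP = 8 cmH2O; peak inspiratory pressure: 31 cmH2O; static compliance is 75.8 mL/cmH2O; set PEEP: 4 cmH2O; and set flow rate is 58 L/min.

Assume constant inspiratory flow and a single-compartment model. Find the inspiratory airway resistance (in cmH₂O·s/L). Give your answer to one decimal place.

Flow: 58 L/min ÷ 60 = 0.9667 L/s.
Total PEEP = 8 cmH2O (set 4 + intrinsic 4); this is the baseline alveolar pressure.
Equation of motion (constant flow): PIP = Vt/C + R·V̇ + PEEP.
R·V̇ = PIP − Vt/C − PEEP = 31 − 455/75.8 − 8 = 31 − 6.003 − 8 = 16.997 cmH2O.
R = 16.997 / 0.9667 = 17.582 cmH2O·s/L.

17.6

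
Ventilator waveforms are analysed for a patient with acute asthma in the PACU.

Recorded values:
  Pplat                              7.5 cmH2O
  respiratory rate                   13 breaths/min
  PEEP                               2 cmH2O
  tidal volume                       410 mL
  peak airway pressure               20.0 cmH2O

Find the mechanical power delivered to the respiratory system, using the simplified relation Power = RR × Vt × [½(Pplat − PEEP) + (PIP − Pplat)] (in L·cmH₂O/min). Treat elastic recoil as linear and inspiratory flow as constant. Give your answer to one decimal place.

Per-breath work = Vt × [½(Pplat−PEEP) + (PIP−Pplat)] = 0.410 × [0.5×5.5 + 12.5] = 0.410 × 15.25 = 6.253 L·cmH2O.
Power = 13 × 6.253 = 81.289 L·cmH2O/min.

81.3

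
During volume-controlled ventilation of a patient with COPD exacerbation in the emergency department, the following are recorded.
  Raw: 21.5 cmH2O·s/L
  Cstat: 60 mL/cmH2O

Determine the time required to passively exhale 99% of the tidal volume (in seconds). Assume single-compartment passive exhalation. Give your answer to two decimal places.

5.94

τ = R × C = 21.5 × 60 mL/cmH2O = 21.5 × 0.060 L/cmH2O = 1.29 s.
Exhaled fraction f = 1 − e^(−t/τ) → t = −τ·ln(1 − f) = −1.29·ln(0.01) = 5.941 s.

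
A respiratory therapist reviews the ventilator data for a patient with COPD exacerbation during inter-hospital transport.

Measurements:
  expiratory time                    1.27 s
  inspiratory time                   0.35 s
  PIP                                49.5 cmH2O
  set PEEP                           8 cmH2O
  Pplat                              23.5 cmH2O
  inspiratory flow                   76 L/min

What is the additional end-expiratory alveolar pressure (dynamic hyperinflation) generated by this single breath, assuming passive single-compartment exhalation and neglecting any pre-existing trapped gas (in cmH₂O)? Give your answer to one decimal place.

Flow: 76 L/min ÷ 60 = 1.2667 L/s.
Vt = flow × Ti = 1.2667 L/s × 0.35 s × 1000 mL/L = 443.35 mL.
R = (PIP − Pplat)/V̇ = (49.5 − 23.5) / 1.2667 = 26.0/1.2667 = 20.526 cmH2O·s/L.
C = Vt/(Pplat − PEEP) = 443.35 / (23.5 − 8) = 443.35/15.5 = 28.603 mL/cmH2O.
τ = R × C = 20.526 × 0.0286 L/cmH2O = 0.587 s.
Fraction remaining = e^(−Te/τ) = e^(−1.27/0.587) = 0.1149; trapped volume = 443.35 × 0.1149 = 50.941 mL.
Additional alveolar pressure from trapping ≈ V_trapped / C = 50.941 / 28.603 = 1.781 cmH2O.

1.8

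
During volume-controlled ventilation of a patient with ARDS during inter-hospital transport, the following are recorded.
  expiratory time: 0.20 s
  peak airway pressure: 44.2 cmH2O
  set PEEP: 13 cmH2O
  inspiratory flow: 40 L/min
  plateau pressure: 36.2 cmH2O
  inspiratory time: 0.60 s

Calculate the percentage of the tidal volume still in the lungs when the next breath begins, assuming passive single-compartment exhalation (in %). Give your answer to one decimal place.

38.0

Flow: 40 L/min ÷ 60 = 0.6667 L/s.
Vt = flow × Ti = 0.6667 L/s × 0.60 s × 1000 mL/L = 400.02 mL.
R = (PIP − Pplat)/V̇ = (44.2 − 36.2) / 0.6667 = 8.0/0.6667 = 11.999 cmH2O·s/L.
C = Vt/(Pplat − PEEP) = 400.02 / (36.2 − 13) = 400.02/23.2 = 17.242 mL/cmH2O.
τ = R × C = 11.999 × 0.01724 L/cmH2O = 0.2069 s.
Fraction remaining at end-expiration = e^(−Te/τ) = e^(−0.20/0.2069) = 0.3804 → 38.04%.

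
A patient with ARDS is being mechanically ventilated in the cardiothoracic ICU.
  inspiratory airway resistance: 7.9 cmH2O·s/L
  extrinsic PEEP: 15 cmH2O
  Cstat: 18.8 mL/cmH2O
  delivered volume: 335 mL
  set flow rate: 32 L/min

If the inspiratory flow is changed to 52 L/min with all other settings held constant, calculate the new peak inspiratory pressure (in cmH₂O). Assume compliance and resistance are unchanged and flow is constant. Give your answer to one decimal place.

Flow: 32 L/min ÷ 60 = 0.5333 L/s.
New flow: 52 L/min ÷ 60 = 0.8667 L/s.
PIP = Vt/C + R·V̇ + PEEP (constant-flow equation of motion).
Only the resistive term changes: ΔPIP = R × ΔV̇ = 7.9 × (0.8667 − 0.5333) = 7.9 × 0.3334 = 2.634 cmH2O.
Original PIP = 335/18.8 + 7.9×0.5333 + 15 = 37.032 cmH2O; new PIP = 37.032 + (2.634) = 39.666 cmH2O.

39.7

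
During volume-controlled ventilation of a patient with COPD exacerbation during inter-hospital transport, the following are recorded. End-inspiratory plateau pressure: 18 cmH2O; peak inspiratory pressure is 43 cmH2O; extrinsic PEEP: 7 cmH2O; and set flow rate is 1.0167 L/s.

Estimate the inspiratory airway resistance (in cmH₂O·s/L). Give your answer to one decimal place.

24.6

Raw = (PIP − Pplat) / flow = (43 − 18) / 1.0167 = 25.0 / 1.0167 = 24.589 cmH2O·s/L.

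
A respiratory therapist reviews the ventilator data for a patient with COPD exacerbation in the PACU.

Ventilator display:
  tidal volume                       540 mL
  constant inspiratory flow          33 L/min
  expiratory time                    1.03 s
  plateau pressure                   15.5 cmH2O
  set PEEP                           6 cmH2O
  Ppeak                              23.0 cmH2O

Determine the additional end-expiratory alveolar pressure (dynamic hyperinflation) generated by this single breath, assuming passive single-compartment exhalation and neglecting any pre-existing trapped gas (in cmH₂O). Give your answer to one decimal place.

Flow: 33 L/min ÷ 60 = 0.55 L/s.
R = (PIP − Pplat)/V̇ = (23.0 − 15.5) / 0.55 = 7.5/0.55 = 13.636 cmH2O·s/L.
C = Vt/(Pplat − PEEP) = 540.0 / (15.5 − 6) = 540.0/9.5 = 56.842 mL/cmH2O.
τ = R × C = 13.636 × 0.05684 L/cmH2O = 0.7751 s.
Fraction remaining = e^(−Te/τ) = e^(−1.03/0.7751) = 0.2648; trapped volume = 540.0 × 0.2648 = 142.99 mL.
Additional alveolar pressure from trapping ≈ V_trapped / C = 142.99 / 56.842 = 2.516 cmH2O.

2.5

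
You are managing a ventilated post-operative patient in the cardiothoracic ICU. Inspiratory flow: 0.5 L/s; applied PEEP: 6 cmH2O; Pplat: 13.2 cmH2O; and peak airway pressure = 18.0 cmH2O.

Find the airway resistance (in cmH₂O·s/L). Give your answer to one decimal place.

9.6

Raw = (PIP − Pplat) / flow = (18.0 − 13.2) / 0.5 = 4.8 / 0.5 = 9.6 cmH2O·s/L.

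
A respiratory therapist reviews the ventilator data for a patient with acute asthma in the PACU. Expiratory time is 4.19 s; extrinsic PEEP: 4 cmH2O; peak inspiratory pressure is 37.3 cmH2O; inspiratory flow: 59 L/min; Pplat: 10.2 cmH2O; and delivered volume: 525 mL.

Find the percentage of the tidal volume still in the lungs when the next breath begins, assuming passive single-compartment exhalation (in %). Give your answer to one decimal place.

16.6

Flow: 59 L/min ÷ 60 = 0.9833 L/s.
R = (PIP − Pplat)/V̇ = (37.3 − 10.2) / 0.9833 = 27.1/0.9833 = 27.56 cmH2O·s/L.
C = Vt/(Pplat − PEEP) = 525.0 / (10.2 − 4) = 525.0/6.2 = 84.677 mL/cmH2O.
τ = R × C = 27.56 × 0.08468 L/cmH2O = 2.334 s.
Fraction remaining at end-expiration = e^(−Te/τ) = e^(−4.19/2.334) = 0.1661 → 16.61%.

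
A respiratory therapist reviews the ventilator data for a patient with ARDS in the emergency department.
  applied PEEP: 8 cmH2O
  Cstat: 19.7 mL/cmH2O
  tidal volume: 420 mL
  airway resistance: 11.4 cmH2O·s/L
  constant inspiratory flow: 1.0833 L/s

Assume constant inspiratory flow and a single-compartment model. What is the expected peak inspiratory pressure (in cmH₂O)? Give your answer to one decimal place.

Equation of motion (constant flow): PIP = Vt/C + R·V̇ + PEEP.
PIP = 420/19.7 + 11.4×1.0833 + 8 = 21.32 + 12.35 + 8 = 41.67 cmH2O.

41.7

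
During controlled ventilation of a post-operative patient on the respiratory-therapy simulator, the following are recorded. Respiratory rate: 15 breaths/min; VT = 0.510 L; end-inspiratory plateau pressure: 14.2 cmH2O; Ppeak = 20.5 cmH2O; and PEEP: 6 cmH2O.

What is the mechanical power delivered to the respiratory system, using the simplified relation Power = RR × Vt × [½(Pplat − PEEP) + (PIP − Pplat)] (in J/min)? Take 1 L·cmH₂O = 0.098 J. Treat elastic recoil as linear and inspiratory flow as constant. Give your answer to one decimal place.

Per-breath work = Vt × [½(Pplat−PEEP) + (PIP−Pplat)] = 0.510 × [0.5×8.2 + 6.3] = 0.510 × 10.4 = 5.304 L·cmH2O.
Power = 15 × 5.304 = 79.56 L·cmH2O/min.
× 0.098 J/(L·cmH2O) → 7.797 J/min.

7.8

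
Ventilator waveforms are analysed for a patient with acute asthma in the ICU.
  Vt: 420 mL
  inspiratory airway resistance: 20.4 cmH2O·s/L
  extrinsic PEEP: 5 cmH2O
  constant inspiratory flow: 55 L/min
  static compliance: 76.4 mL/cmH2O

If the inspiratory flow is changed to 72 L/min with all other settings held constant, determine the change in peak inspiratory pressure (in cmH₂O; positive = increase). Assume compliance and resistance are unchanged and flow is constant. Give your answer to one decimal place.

Flow: 55 L/min ÷ 60 = 0.9167 L/s.
New flow: 72 L/min ÷ 60 = 1.2 L/s.
PIP = Vt/C + R·V̇ + PEEP (constant-flow equation of motion).
Only the resistive term changes: ΔPIP = R × ΔV̇ = 20.4 × (1.2 − 0.9167) = 20.4 × 0.2833 = 5.779 cmH2O.

5.8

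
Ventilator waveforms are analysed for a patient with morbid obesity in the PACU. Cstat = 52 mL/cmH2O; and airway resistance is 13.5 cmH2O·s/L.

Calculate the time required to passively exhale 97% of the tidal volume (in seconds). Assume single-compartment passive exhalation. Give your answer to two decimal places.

2.46

τ = R × C = 13.5 × 52 mL/cmH2O = 13.5 × 0.052 L/cmH2O = 0.702 s.
Exhaled fraction f = 1 − e^(−t/τ) → t = −τ·ln(1 − f) = −0.702·ln(0.03) = 2.462 s.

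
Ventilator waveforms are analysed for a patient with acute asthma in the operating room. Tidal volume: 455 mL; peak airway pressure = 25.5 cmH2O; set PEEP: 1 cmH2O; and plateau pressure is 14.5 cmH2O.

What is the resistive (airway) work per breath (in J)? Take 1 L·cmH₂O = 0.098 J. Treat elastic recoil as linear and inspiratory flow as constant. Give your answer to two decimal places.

With constant inspiratory flow the resistive pressure is constant at PIP − Pplat = 25.5 − 14.5 = 11.0 cmH2O, so resistive work = 11.0 × 0.455 = 5.005 L·cmH2O.
× 0.098 J/(L·cmH2O) → 0.4905 J.

0.49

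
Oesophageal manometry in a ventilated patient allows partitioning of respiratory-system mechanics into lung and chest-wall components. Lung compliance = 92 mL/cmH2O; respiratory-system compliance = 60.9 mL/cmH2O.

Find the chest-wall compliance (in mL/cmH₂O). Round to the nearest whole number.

180

1/Ccw = 1/Crs − 1/CL.
1/Ccw = 1/60.9 − 1/92 = 0.005551.
Ccw = 180.15 mL/cmH2O.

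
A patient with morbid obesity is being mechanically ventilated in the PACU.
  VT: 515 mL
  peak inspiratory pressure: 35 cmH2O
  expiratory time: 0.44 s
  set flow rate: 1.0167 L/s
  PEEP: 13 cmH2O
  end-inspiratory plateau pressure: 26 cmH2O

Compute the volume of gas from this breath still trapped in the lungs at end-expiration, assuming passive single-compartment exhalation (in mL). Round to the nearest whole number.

R = (PIP − Pplat)/V̇ = (35 − 26) / 1.0167 = 9.0/1.0167 = 8.852 cmH2O·s/L.
C = Vt/(Pplat − PEEP) = 515.0 / (26 − 13) = 515.0/13.0 = 39.615 mL/cmH2O.
τ = R × C = 8.852 × 0.03962 L/cmH2O = 0.3507 s.
Fraction remaining = e^(−Te/τ) = e^(−0.44/0.3507) = 0.2852.
Trapped volume = 515.0 × 0.2852 = 146.88 mL.

147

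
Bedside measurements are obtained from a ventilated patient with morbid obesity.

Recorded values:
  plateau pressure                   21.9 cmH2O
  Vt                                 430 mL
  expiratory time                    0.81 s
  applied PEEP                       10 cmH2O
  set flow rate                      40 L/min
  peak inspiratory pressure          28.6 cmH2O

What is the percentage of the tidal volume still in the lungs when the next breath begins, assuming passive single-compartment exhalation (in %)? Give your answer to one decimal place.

Flow: 40 L/min ÷ 60 = 0.6667 L/s.
R = (PIP − Pplat)/V̇ = (28.6 − 21.9) / 0.6667 = 6.7/0.6667 = 10.049 cmH2O·s/L.
C = Vt/(Pplat − PEEP) = 430.0 / (21.9 − 10) = 430.0/11.9 = 36.134 mL/cmH2O.
τ = R × C = 10.049 × 0.03613 L/cmH2O = 0.3631 s.
Fraction remaining at end-expiration = e^(−Te/τ) = e^(−0.81/0.3631) = 0.1074 → 10.74%.

10.7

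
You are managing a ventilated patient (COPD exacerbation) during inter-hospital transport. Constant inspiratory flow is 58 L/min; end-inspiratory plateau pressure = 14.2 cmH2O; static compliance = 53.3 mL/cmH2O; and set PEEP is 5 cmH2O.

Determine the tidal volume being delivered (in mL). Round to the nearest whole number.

490

Vt = Cstat × (Pplat − PEEP) = 53.3 × (14.2 − 5) = 53.3 × 9.2 = 490.36 mL.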